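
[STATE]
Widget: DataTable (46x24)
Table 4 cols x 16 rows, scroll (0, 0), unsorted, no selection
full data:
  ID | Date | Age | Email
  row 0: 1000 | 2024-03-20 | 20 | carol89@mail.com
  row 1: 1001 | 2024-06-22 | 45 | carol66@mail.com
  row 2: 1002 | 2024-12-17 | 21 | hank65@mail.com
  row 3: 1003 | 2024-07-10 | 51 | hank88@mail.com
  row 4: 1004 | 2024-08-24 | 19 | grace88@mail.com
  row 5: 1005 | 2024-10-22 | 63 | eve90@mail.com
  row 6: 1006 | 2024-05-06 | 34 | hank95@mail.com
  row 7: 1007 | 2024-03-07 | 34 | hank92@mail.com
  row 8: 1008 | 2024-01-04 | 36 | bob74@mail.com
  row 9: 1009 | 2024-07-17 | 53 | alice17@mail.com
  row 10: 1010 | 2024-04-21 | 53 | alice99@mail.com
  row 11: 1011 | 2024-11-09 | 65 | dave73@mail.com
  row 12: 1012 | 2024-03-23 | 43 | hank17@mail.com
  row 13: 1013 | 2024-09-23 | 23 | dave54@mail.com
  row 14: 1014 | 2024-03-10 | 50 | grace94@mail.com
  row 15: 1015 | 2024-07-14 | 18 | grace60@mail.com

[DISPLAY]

ID  │Date      │Age│Email                     
────┼──────────┼───┼────────────────          
1000│2024-03-20│20 │carol89@mail.com          
1001│2024-06-22│45 │carol66@mail.com          
1002│2024-12-17│21 │hank65@mail.com           
1003│2024-07-10│51 │hank88@mail.com           
1004│2024-08-24│19 │grace88@mail.com          
1005│2024-10-22│63 │eve90@mail.com            
1006│2024-05-06│34 │hank95@mail.com           
1007│2024-03-07│34 │hank92@mail.com           
1008│2024-01-04│36 │bob74@mail.com            
1009│2024-07-17│53 │alice17@mail.com          
1010│2024-04-21│53 │alice99@mail.com          
1011│2024-11-09│65 │dave73@mail.com           
1012│2024-03-23│43 │hank17@mail.com           
1013│2024-09-23│23 │dave54@mail.com           
1014│2024-03-10│50 │grace94@mail.com          
1015│2024-07-14│18 │grace60@mail.com          
                                              
                                              
                                              
                                              
                                              
                                              


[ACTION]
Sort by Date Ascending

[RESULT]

ID  │Date     ▲│Age│Email                     
────┼──────────┼───┼────────────────          
1008│2024-01-04│36 │bob74@mail.com            
1007│2024-03-07│34 │hank92@mail.com           
1014│2024-03-10│50 │grace94@mail.com          
1000│2024-03-20│20 │carol89@mail.com          
1012│2024-03-23│43 │hank17@mail.com           
1010│2024-04-21│53 │alice99@mail.com          
1006│2024-05-06│34 │hank95@mail.com           
1001│2024-06-22│45 │carol66@mail.com          
1003│2024-07-10│51 │hank88@mail.com           
1015│2024-07-14│18 │grace60@mail.com          
1009│2024-07-17│53 │alice17@mail.com          
1004│2024-08-24│19 │grace88@mail.com          
1013│2024-09-23│23 │dave54@mail.com           
1005│2024-10-22│63 │eve90@mail.com            
1011│2024-11-09│65 │dave73@mail.com           
1002│2024-12-17│21 │hank65@mail.com           
                                              
                                              
                                              
                                              
                                              
                                              


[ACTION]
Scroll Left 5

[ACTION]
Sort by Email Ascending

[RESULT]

ID  │Date      │Age│Email          ▲          
────┼──────────┼───┼────────────────          
1009│2024-07-17│53 │alice17@mail.com          
1010│2024-04-21│53 │alice99@mail.com          
1008│2024-01-04│36 │bob74@mail.com            
1001│2024-06-22│45 │carol66@mail.com          
1000│2024-03-20│20 │carol89@mail.com          
1013│2024-09-23│23 │dave54@mail.com           
1011│2024-11-09│65 │dave73@mail.com           
1005│2024-10-22│63 │eve90@mail.com            
1015│2024-07-14│18 │grace60@mail.com          
1004│2024-08-24│19 │grace88@mail.com          
1014│2024-03-10│50 │grace94@mail.com          
1012│2024-03-23│43 │hank17@mail.com           
1002│2024-12-17│21 │hank65@mail.com           
1003│2024-07-10│51 │hank88@mail.com           
1007│2024-03-07│34 │hank92@mail.com           
1006│2024-05-06│34 │hank95@mail.com           
                                              
                                              
                                              
                                              
                                              
                                              


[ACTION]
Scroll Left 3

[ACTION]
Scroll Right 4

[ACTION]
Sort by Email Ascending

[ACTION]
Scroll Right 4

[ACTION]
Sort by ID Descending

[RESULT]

ID ▼│Date      │Age│Email                     
────┼──────────┼───┼────────────────          
1015│2024-07-14│18 │grace60@mail.com          
1014│2024-03-10│50 │grace94@mail.com          
1013│2024-09-23│23 │dave54@mail.com           
1012│2024-03-23│43 │hank17@mail.com           
1011│2024-11-09│65 │dave73@mail.com           
1010│2024-04-21│53 │alice99@mail.com          
1009│2024-07-17│53 │alice17@mail.com          
1008│2024-01-04│36 │bob74@mail.com            
1007│2024-03-07│34 │hank92@mail.com           
1006│2024-05-06│34 │hank95@mail.com           
1005│2024-10-22│63 │eve90@mail.com            
1004│2024-08-24│19 │grace88@mail.com          
1003│2024-07-10│51 │hank88@mail.com           
1002│2024-12-17│21 │hank65@mail.com           
1001│2024-06-22│45 │carol66@mail.com          
1000│2024-03-20│20 │carol89@mail.com          
                                              
                                              
                                              
                                              
                                              
                                              


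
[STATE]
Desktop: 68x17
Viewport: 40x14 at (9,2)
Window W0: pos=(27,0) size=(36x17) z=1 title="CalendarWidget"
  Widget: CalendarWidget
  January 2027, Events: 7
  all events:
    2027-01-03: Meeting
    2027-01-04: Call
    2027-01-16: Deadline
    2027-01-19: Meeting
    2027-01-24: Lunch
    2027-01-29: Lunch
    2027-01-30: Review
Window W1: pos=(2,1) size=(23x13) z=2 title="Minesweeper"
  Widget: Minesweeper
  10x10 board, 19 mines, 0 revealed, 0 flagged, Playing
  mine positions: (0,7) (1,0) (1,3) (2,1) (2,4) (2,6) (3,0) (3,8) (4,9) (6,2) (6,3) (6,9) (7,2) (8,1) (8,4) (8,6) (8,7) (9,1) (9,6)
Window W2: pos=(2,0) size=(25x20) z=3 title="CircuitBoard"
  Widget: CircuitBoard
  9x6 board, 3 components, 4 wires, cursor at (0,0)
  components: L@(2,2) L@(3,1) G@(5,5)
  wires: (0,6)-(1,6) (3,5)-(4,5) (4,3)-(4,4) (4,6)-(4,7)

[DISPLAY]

─────────────────┨┠─────────────────────
 2 3 4 5 6 7 8   ┃┃           January 20
                 ┃┃Mo Tu We Th Fr Sa Su 
                 ┃┃             1  2  3*
                 ┃┃ 4*  5  6  7  8  9 10
                 ┃┃11 12 13 14 15 16* 17
      L          ┃┃18 19* 20 21 22 23 24
                 ┃┃25 26 27 28 29* 30* 3
  L              ┃┃                     
                 ┃┃                     
          · ─ ·  ┃┃                     
                 ┃┃                     
                 ┃┃                     
: (0,0)          ┃┃                     


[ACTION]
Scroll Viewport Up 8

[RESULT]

━━━━━━━━━━━━━━━━━┓┏━━━━━━━━━━━━━━━━━━━━━
itBoard          ┃┃ CalendarWidget      
─────────────────┨┠─────────────────────
 2 3 4 5 6 7 8   ┃┃           January 20
                 ┃┃Mo Tu We Th Fr Sa Su 
                 ┃┃             1  2  3*
                 ┃┃ 4*  5  6  7  8  9 10
                 ┃┃11 12 13 14 15 16* 17
      L          ┃┃18 19* 20 21 22 23 24
                 ┃┃25 26 27 28 29* 30* 3
  L              ┃┃                     
                 ┃┃                     
          · ─ ·  ┃┃                     
                 ┃┃                     


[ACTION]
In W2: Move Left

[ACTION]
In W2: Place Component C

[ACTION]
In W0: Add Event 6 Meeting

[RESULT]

━━━━━━━━━━━━━━━━━┓┏━━━━━━━━━━━━━━━━━━━━━
itBoard          ┃┃ CalendarWidget      
─────────────────┨┠─────────────────────
 2 3 4 5 6 7 8   ┃┃           January 20
                 ┃┃Mo Tu We Th Fr Sa Su 
                 ┃┃             1  2  3*
                 ┃┃ 4*  5  6*  7  8  9 1
                 ┃┃11 12 13 14 15 16* 17
      L          ┃┃18 19* 20 21 22 23 24
                 ┃┃25 26 27 28 29* 30* 3
  L              ┃┃                     
                 ┃┃                     
          · ─ ·  ┃┃                     
                 ┃┃                     


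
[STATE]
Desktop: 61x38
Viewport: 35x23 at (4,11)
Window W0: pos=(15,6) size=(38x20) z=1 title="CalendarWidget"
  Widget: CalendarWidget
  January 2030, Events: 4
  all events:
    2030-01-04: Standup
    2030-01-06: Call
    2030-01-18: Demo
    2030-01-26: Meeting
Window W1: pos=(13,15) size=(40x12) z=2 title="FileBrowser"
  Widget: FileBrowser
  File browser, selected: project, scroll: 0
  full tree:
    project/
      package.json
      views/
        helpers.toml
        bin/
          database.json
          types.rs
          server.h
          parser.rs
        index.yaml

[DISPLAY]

           ┃    1  2  3  4*  5  6* 
           ┃ 7  8  9 10 11 12 13   
           ┃14 15 16 17 18* 19 20  
           ┃21 22 23 24 25 26* 27  
         ┏━━━━━━━━━━━━━━━━━━━━━━━━━
         ┃ FileBrowser             
         ┠─────────────────────────
         ┃> [-] project/           
         ┃    package.json         
         ┃    [+] views/           
         ┃                         
         ┃                         
         ┃                         
         ┃                         
         ┃                         
         ┗━━━━━━━━━━━━━━━━━━━━━━━━━
                                   
                                   
                                   
                                   
                                   
                                   
                                   


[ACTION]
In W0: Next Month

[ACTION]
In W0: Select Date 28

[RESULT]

           ┃             1  2  3   
           ┃ 4  5  6  7  8  9 10   
           ┃11 12 13 14 15 16 17   
           ┃18 19 20 21 22 23 24   
         ┏━━━━━━━━━━━━━━━━━━━━━━━━━
         ┃ FileBrowser             
         ┠─────────────────────────
         ┃> [-] project/           
         ┃    package.json         
         ┃    [+] views/           
         ┃                         
         ┃                         
         ┃                         
         ┃                         
         ┃                         
         ┗━━━━━━━━━━━━━━━━━━━━━━━━━
                                   
                                   
                                   
                                   
                                   
                                   
                                   


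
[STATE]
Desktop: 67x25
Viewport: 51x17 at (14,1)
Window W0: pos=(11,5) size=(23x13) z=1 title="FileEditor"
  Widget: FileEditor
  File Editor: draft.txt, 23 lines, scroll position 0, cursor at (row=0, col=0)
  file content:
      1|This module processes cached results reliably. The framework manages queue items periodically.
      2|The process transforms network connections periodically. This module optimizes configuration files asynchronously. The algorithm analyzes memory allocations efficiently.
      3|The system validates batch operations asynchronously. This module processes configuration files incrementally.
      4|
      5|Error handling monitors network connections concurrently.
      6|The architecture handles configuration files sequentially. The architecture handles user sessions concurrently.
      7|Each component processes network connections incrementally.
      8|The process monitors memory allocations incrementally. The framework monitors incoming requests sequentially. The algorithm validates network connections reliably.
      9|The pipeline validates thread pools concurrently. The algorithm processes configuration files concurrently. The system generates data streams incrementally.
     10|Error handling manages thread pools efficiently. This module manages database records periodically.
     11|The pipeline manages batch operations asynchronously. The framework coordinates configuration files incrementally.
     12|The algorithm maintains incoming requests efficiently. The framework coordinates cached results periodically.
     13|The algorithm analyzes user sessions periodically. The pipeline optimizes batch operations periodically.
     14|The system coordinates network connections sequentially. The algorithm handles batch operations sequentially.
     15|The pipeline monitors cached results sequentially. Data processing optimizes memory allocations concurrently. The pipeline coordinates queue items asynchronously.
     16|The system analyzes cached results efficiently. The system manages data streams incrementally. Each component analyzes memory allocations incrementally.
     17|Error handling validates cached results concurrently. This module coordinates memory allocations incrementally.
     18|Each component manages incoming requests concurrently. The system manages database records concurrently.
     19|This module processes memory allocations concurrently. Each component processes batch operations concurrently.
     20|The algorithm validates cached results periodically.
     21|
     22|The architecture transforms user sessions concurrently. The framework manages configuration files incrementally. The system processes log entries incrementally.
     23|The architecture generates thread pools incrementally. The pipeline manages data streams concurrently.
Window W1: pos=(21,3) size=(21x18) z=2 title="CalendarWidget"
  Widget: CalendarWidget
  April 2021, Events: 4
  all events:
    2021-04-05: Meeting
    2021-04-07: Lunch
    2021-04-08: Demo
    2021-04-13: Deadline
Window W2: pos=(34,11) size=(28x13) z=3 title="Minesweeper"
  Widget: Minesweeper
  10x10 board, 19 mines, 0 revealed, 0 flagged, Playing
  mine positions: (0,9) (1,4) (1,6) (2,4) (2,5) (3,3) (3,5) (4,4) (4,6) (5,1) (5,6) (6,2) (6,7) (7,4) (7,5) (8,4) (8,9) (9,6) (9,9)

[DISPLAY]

                                                   
                                                   
       ┏━━━━━━━━━━━━━━━━━━━┓                       
       ┃ CalendarWidget    ┃                       
━━━━━━━┠───────────────────┨                       
ileEdit┃     April 2021    ┃                       
───────┃Mo Tu We Th Fr Sa S┃                       
is modu┃          1  2  3  ┃                       
e proce┃ 5*  6  7*  8*  9 1┃                       
e syste┃12 13* 14 15 16 17 ┃                       
       ┃19 20 21 22 ┏━━━━━━━━━━━━━━━━━━━━━━━━━━┓   
ror han┃26 27 28 29 ┃ Minesweeper              ┃   
e archi┃            ┠──────────────────────────┨   
ch comp┃            ┃■■■■■■■■■■                ┃   
e proce┃            ┃■■■■■■■■■■                ┃   
e pipel┃            ┃■■■■■■■■■■                ┃   
━━━━━━━┃            ┃■■■■■■■■■■                ┃   


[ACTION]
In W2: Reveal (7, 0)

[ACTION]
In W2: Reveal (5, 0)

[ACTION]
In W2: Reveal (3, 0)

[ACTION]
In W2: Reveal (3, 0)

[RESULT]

                                                   
                                                   
       ┏━━━━━━━━━━━━━━━━━━━┓                       
       ┃ CalendarWidget    ┃                       
━━━━━━━┠───────────────────┨                       
ileEdit┃     April 2021    ┃                       
───────┃Mo Tu We Th Fr Sa S┃                       
is modu┃          1  2  3  ┃                       
e proce┃ 5*  6  7*  8*  9 1┃                       
e syste┃12 13* 14 15 16 17 ┃                       
       ┃19 20 21 22 ┏━━━━━━━━━━━━━━━━━━━━━━━━━━┓   
ror han┃26 27 28 29 ┃ Minesweeper              ┃   
e archi┃            ┠──────────────────────────┨   
ch comp┃            ┃   1■■■■■■                ┃   
e proce┃            ┃   2■■■■■■                ┃   
e pipel┃            ┃  13■■■■■■                ┃   
━━━━━━━┃            ┃  1■■■■■■■                ┃   


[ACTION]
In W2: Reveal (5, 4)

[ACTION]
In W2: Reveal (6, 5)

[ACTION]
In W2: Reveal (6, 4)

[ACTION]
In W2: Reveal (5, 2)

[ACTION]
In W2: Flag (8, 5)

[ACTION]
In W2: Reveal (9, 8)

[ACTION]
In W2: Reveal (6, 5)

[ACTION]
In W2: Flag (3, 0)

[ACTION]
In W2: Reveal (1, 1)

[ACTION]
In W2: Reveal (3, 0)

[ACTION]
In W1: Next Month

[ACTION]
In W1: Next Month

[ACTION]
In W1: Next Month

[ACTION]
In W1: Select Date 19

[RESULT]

                                                   
                                                   
       ┏━━━━━━━━━━━━━━━━━━━┓                       
       ┃ CalendarWidget    ┃                       
━━━━━━━┠───────────────────┨                       
ileEdit┃     July 2021     ┃                       
───────┃Mo Tu We Th Fr Sa S┃                       
is modu┃          1  2  3  ┃                       
e proce┃ 5  6  7  8  9 10 1┃                       
e syste┃12 13 14 15 16 17 1┃                       
       ┃[19] 20 21 2┏━━━━━━━━━━━━━━━━━━━━━━━━━━┓   
ror han┃26 27 28 29 ┃ Minesweeper              ┃   
e archi┃            ┠──────────────────────────┨   
ch comp┃            ┃   1■■■■■■                ┃   
e proce┃            ┃   2■■■■■■                ┃   
e pipel┃            ┃  13■■■■■■                ┃   
━━━━━━━┃            ┃  1■■■■■■■                ┃   


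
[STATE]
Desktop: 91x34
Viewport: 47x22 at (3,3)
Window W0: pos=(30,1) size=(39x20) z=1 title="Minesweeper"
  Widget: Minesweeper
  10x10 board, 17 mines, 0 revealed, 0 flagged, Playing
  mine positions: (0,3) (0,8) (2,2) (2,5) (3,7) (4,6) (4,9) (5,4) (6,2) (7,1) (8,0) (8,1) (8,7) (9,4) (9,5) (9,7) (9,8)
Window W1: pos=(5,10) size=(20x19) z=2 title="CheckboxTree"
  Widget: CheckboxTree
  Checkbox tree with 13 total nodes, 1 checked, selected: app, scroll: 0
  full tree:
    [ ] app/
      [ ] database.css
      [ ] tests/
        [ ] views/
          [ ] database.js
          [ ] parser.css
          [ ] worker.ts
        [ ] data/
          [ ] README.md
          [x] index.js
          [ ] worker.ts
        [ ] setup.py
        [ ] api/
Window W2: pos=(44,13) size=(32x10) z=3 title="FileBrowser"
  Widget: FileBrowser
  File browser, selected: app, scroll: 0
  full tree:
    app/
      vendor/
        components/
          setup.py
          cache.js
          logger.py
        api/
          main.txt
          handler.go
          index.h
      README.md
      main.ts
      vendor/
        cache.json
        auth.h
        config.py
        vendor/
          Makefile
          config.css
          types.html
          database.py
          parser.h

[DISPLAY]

                           ┠───────────────────
                           ┃■■■■■■■■■■         
                           ┃■■■■■■■■■■         
                           ┃■■■■■■■■■■         
                           ┃■■■■■■■■■■         
                           ┃■■■■■■■■■■         
                           ┃■■■■■■■■■■         
  ┏━━━━━━━━━━━━━━━━━━┓     ┃■■■■■■■■■■         
  ┃ CheckboxTree     ┃     ┃■■■■■■■■■■         
  ┠──────────────────┨     ┃■■■■■■■■■■         
  ┃>[-] app/         ┃     ┃■■■■■■■■■■   ┏━━━━━
  ┃   [ ] database.cs┃     ┃             ┃ File
  ┃   [-] tests/     ┃     ┃             ┠─────
  ┃     [ ] views/   ┃     ┃             ┃> [-]
  ┃       [ ] databas┃     ┃             ┃    [
  ┃       [ ] parser.┃     ┃             ┃    R
  ┃       [ ] worker.┃     ┃             ┃    m
  ┃     [-] data/    ┃     ┗━━━━━━━━━━━━━┃    [
  ┃       [ ] README.┃                   ┃     
  ┃       [x] index.j┃                   ┗━━━━━
  ┃       [ ] worker.┃                         
  ┃     [ ] setup.py ┃                         


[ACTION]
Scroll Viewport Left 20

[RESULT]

                              ┠────────────────
                              ┃■■■■■■■■■■      
                              ┃■■■■■■■■■■      
                              ┃■■■■■■■■■■      
                              ┃■■■■■■■■■■      
                              ┃■■■■■■■■■■      
                              ┃■■■■■■■■■■      
     ┏━━━━━━━━━━━━━━━━━━┓     ┃■■■■■■■■■■      
     ┃ CheckboxTree     ┃     ┃■■■■■■■■■■      
     ┠──────────────────┨     ┃■■■■■■■■■■      
     ┃>[-] app/         ┃     ┃■■■■■■■■■■   ┏━━
     ┃   [ ] database.cs┃     ┃             ┃ F
     ┃   [-] tests/     ┃     ┃             ┠──
     ┃     [ ] views/   ┃     ┃             ┃> 
     ┃       [ ] databas┃     ┃             ┃  
     ┃       [ ] parser.┃     ┃             ┃  
     ┃       [ ] worker.┃     ┃             ┃  
     ┃     [-] data/    ┃     ┗━━━━━━━━━━━━━┃  
     ┃       [ ] README.┃                   ┃  
     ┃       [x] index.j┃                   ┗━━
     ┃       [ ] worker.┃                      
     ┃     [ ] setup.py ┃                      


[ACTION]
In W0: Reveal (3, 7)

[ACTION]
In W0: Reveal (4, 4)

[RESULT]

                              ┠────────────────
                              ┃■■■✹■■■■✹■      
                              ┃■■■■■■■■■■      
                              ┃■■✹■■✹■■■■      
                              ┃■■■■■■■✹■■      
                              ┃■■■■■■✹■■✹      
                              ┃■■■■✹■■■■■      
     ┏━━━━━━━━━━━━━━━━━━┓     ┃■■✹■■■■■■■      
     ┃ CheckboxTree     ┃     ┃■✹■■■■■■■■      
     ┠──────────────────┨     ┃✹✹■■■■■✹■■      
     ┃>[-] app/         ┃     ┃■■■■✹✹■✹✹■   ┏━━
     ┃   [ ] database.cs┃     ┃             ┃ F
     ┃   [-] tests/     ┃     ┃             ┠──
     ┃     [ ] views/   ┃     ┃             ┃> 
     ┃       [ ] databas┃     ┃             ┃  
     ┃       [ ] parser.┃     ┃             ┃  
     ┃       [ ] worker.┃     ┃             ┃  
     ┃     [-] data/    ┃     ┗━━━━━━━━━━━━━┃  
     ┃       [ ] README.┃                   ┃  
     ┃       [x] index.j┃                   ┗━━
     ┃       [ ] worker.┃                      
     ┃     [ ] setup.py ┃                      


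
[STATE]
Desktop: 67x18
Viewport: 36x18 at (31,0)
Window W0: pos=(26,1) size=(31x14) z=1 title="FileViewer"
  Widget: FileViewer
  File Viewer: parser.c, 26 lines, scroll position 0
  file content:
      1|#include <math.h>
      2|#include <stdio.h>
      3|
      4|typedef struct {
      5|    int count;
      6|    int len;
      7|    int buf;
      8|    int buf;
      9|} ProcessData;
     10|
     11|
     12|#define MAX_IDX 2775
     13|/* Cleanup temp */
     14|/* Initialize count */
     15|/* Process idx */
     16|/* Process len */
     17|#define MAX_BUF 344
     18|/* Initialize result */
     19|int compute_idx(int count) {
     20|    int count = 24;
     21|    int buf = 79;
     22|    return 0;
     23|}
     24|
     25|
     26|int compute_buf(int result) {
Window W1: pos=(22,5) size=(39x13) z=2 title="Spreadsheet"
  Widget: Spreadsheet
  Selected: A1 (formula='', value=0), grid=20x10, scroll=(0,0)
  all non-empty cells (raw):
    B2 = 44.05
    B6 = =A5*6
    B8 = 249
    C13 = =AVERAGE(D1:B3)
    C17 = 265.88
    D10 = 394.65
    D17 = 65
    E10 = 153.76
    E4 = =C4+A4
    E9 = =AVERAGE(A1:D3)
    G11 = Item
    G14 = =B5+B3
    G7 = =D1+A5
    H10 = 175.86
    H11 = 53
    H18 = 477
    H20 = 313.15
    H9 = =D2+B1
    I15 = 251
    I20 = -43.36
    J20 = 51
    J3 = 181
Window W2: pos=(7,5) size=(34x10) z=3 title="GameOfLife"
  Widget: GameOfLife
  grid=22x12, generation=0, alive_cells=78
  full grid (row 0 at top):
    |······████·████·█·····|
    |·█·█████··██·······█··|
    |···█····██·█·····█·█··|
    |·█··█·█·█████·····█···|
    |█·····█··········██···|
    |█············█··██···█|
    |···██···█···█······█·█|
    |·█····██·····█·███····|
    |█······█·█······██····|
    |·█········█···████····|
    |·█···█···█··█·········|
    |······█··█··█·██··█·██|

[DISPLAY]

                                    
━━━━━━━━━━━━━━━━━━━━━━━━━┓          
eViewer                  ┃          
─────────────────────────┨          
lude <math.h>           ▲┃          
━━━━━━━━━┓━━━━━━━━━━━━━━━━━━━┓      
         ┃                   ┃      
─────────┨───────────────────┨      
         ┃                   ┃      
         ┃     C       D     ┃      
         ┃-------------------┃      
         ┃ 0       0       0 ┃      
         ┃05       0       0 ┃      
         ┃ 0       0       0 ┃      
━━━━━━━━━┛ 0       0       0 ┃      
   0       0       0       0 ┃      
   0       0       0       0 ┃      
━━━━━━━━━━━━━━━━━━━━━━━━━━━━━┛      


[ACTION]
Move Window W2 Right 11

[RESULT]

                                    
━━━━━━━━━━━━━━━━━━━━━━━━━┓          
eViewer                  ┃          
─────────────────────────┨          
lude <math.h>           ▲┃          
━━━━━━━━━━━━━━━━━━━━┓━━━━━━━━┓      
                    ┃        ┃      
────────────────────┨────────┨      
                    ┃        ┃      
█·····█···          ┃  D     ┃      
·····██···          ┃--------┃      
·█··██···█          ┃      0 ┃      
█······█·█          ┃      0 ┃      
·█·███····          ┃      0 ┃      
━━━━━━━━━━━━━━━━━━━━┛      0 ┃      
   0       0       0       0 ┃      
   0       0       0       0 ┃      
━━━━━━━━━━━━━━━━━━━━━━━━━━━━━┛      


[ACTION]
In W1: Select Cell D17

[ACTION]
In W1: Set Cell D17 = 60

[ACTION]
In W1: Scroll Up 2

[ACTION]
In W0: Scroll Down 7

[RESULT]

                                    
━━━━━━━━━━━━━━━━━━━━━━━━━┓          
eViewer                  ┃          
─────────────────────────┨          
int buf;                ▲┃          
━━━━━━━━━━━━━━━━━━━━┓━━━━━━━━┓      
                    ┃        ┃      
────────────────────┨────────┨      
                    ┃        ┃      
█·····█···          ┃  D     ┃      
·····██···          ┃--------┃      
·█··██···█          ┃      0 ┃      
█······█·█          ┃      0 ┃      
·█·███····          ┃      0 ┃      
━━━━━━━━━━━━━━━━━━━━┛      0 ┃      
   0       0       0       0 ┃      
   0       0       0       0 ┃      
━━━━━━━━━━━━━━━━━━━━━━━━━━━━━┛      


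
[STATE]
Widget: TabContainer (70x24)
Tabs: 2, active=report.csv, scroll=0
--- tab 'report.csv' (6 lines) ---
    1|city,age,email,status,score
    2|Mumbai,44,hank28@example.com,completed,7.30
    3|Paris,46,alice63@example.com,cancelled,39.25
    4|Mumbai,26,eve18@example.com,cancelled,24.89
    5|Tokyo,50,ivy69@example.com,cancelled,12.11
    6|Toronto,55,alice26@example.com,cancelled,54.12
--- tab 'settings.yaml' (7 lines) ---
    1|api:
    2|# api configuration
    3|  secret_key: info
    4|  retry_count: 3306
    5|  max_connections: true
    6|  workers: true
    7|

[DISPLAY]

[report.csv]│ settings.yaml                                           
──────────────────────────────────────────────────────────────────────
city,age,email,status,score                                           
Mumbai,44,hank28@example.com,completed,7.30                           
Paris,46,alice63@example.com,cancelled,39.25                          
Mumbai,26,eve18@example.com,cancelled,24.89                           
Tokyo,50,ivy69@example.com,cancelled,12.11                            
Toronto,55,alice26@example.com,cancelled,54.12                        
                                                                      
                                                                      
                                                                      
                                                                      
                                                                      
                                                                      
                                                                      
                                                                      
                                                                      
                                                                      
                                                                      
                                                                      
                                                                      
                                                                      
                                                                      
                                                                      


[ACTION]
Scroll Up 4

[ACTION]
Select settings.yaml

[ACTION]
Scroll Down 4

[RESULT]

 report.csv │[settings.yaml]                                          
──────────────────────────────────────────────────────────────────────
  max_connections: true                                               
  workers: true                                                       
                                                                      
                                                                      
                                                                      
                                                                      
                                                                      
                                                                      
                                                                      
                                                                      
                                                                      
                                                                      
                                                                      
                                                                      
                                                                      
                                                                      
                                                                      
                                                                      
                                                                      
                                                                      
                                                                      
                                                                      


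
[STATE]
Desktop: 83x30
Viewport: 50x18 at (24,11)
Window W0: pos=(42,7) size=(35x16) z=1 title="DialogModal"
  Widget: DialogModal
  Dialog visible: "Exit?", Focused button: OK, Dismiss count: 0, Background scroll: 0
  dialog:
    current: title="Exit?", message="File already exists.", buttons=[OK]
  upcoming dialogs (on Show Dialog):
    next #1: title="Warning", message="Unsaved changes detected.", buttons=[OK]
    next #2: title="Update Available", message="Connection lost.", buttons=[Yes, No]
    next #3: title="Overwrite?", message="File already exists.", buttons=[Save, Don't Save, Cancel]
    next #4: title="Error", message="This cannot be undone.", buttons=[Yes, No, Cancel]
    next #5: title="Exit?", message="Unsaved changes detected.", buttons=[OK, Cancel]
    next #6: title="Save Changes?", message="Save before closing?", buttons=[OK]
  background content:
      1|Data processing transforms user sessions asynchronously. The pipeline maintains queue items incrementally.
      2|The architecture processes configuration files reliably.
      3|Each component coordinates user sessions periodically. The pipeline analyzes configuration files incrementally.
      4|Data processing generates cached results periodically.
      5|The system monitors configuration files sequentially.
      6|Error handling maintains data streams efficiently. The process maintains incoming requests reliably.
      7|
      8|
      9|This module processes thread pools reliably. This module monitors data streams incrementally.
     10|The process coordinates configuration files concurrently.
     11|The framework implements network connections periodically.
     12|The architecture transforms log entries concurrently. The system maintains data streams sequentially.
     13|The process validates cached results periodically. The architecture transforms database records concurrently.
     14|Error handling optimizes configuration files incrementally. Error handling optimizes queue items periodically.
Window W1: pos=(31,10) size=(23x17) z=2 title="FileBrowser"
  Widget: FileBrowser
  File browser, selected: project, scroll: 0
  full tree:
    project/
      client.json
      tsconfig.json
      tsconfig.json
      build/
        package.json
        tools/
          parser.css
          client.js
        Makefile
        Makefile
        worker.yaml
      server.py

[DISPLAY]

       ┃ FileBrowser         ┃cture processes conf
       ┠─────────────────────┨ent coordinates user
       ┃> [-] project/       ┃────────────────┐che
       ┃    client.json      ┃  Exit?         │ati
       ┃    tsconfig.json    ┃already exists. │a s
       ┃    tsconfig.json    ┃   [OK]         │   
       ┃    [+] build/       ┃────────────────┘   
       ┃    server.py        ┃ processes thread po
       ┃                     ┃ coordinates configu
       ┃                     ┃rk implements networ
       ┃                     ┃cture transforms log
       ┃                     ┃━━━━━━━━━━━━━━━━━━━━
       ┃                     ┃                    
       ┃                     ┃                    
       ┃                     ┃                    
       ┗━━━━━━━━━━━━━━━━━━━━━┛                    
                                                  
                                                  


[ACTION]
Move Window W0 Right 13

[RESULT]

       ┃ FileBrowser         ┃rchitecture processe
       ┠─────────────────────┨component coordinate
       ┃> [-] project/       ┃────────────────────
       ┃    client.json      ┃        Exit?       
       ┃    tsconfig.json    ┃ File already exists
       ┃    tsconfig.json    ┃         [OK]       
       ┃    [+] build/       ┃────────────────────
       ┃    server.py        ┃module processes thr
       ┃                     ┃rocess coordinates c
       ┃                     ┃ramework implements 
       ┃                     ┃rchitecture transfor
       ┃                     ┃━━━━━━━━━━━━━━━━━━━━
       ┃                     ┃                    
       ┃                     ┃                    
       ┃                     ┃                    
       ┗━━━━━━━━━━━━━━━━━━━━━┛                    
                                                  
                                                  


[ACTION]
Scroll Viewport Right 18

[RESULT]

FileBrowser         ┃rchitecture processes config┃
────────────────────┨component coordinates user s┃
 [-] project/       ┃──────────────────────┐ched ┃
   client.json      ┃        Exit?         │ation┃
   tsconfig.json    ┃ File already exists. │a str┃
   tsconfig.json    ┃         [OK]         │     ┃
   [+] build/       ┃──────────────────────┘     ┃
   server.py        ┃module processes thread pool┃
                    ┃rocess coordinates configura┃
                    ┃ramework implements network ┃
                    ┃rchitecture transforms log e┃
                    ┃━━━━━━━━━━━━━━━━━━━━━━━━━━━━┛
                    ┃                             
                    ┃                             
                    ┃                             
━━━━━━━━━━━━━━━━━━━━┛                             
                                                  
                                                  


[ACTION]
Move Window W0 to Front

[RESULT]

FileBrowser    ┃The architecture processes config┃
───────────────┃Each component coordinates user s┃
 [-] project/  ┃Data┌──────────────────────┐ched ┃
   client.json ┃The │        Exit?         │ation┃
   tsconfig.jso┃Erro│ File already exists. │a str┃
   tsconfig.jso┃    │         [OK]         │     ┃
   [+] build/  ┃    └──────────────────────┘     ┃
   server.py   ┃This module processes thread pool┃
               ┃The process coordinates configura┃
               ┃The framework implements network ┃
               ┃The architecture transforms log e┃
               ┗━━━━━━━━━━━━━━━━━━━━━━━━━━━━━━━━━┛
                    ┃                             
                    ┃                             
                    ┃                             
━━━━━━━━━━━━━━━━━━━━┛                             
                                                  
                                                  


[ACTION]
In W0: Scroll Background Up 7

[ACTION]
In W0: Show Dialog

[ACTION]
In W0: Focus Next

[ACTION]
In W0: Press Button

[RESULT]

FileBrowser    ┃The architecture processes config┃
───────────────┃Each component coordinates user s┃
 [-] project/  ┃Data processing generates cached ┃
   client.json ┃The system monitors configuration┃
   tsconfig.jso┃Error handling maintains data str┃
   tsconfig.jso┃                                 ┃
   [+] build/  ┃                                 ┃
   server.py   ┃This module processes thread pool┃
               ┃The process coordinates configura┃
               ┃The framework implements network ┃
               ┃The architecture transforms log e┃
               ┗━━━━━━━━━━━━━━━━━━━━━━━━━━━━━━━━━┛
                    ┃                             
                    ┃                             
                    ┃                             
━━━━━━━━━━━━━━━━━━━━┛                             
                                                  
                                                  
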